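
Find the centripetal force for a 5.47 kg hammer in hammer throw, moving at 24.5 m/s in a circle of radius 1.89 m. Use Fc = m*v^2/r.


Fc = m * v^2 / r
v^2 = 24.5^2 = 600.25
Fc = 5.47 * 600.25 / 1.89
Fc = 3283.3675 / 1.89 = 1737.2315 N

1737.2315 N


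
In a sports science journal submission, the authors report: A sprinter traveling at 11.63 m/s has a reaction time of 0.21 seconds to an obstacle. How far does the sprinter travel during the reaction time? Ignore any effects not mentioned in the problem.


d = v * t
d = 11.63 * 0.21
d = 2.4423 m

2.4423 m


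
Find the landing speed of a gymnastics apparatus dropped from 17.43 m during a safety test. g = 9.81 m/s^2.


v = sqrt(2 * g * h)
v = sqrt(2 * 9.81 * 17.43)
v = sqrt(341.9766) = 18.4926 m/s

18.4926 m/s


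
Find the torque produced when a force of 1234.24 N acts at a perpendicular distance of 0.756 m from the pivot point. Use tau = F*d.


tau = F * d
tau = 1234.24 * 0.756
tau = 933.0854 N*m

933.0854 N*m


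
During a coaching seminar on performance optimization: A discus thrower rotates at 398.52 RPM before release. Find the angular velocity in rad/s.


omega = RPM * 2 * pi / 60
omega = 398.52 * 2 * 3.14159 / 60
omega = 2503.975 / 60 = 41.7329 rad/s

41.7329 rad/s


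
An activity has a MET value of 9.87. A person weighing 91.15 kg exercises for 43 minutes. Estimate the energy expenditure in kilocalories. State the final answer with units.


kcal = MET * mass * time_hr
Convert time: 43 min = 0.7167 hr
kcal = 9.87 * 91.15 * 0.7167
kcal = 644.7495 kcal

644.7495 kcal


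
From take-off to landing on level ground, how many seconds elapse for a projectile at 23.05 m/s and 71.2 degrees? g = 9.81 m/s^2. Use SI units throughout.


T = 2*v*sin(theta)/g
sin(theta) = sin(71.2 deg) = 0.9466
T = 2*23.05*0.9466 / 9.81
T = 43.6405 / 9.81 = 4.4486 s

4.4486 s


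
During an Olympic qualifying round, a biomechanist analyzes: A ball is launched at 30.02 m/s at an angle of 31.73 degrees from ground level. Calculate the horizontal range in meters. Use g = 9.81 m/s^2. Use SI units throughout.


R = v^2 * sin(2*theta) / g
Convert angle to radians: theta = 31.73 deg = 0.5538 rad
sin(2*theta) = sin(1.1076) = 0.8946
R = 30.02^2 * 0.8946 / 9.81
R = 901.2004 * 0.8946 / 9.81 = 82.1849 m

82.1849 m


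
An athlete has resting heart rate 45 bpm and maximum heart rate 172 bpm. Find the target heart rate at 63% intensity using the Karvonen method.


Target = HRrest + pct*(HRmax - HRrest)
Heart rate reserve = HRmax - HRrest = 172 - 45 = 127 bpm
Fraction = 63% = 0.63
Target = 45 + 0.63 * 127
Target = 45 + 80.01 = 125.01 bpm

125.01 bpm


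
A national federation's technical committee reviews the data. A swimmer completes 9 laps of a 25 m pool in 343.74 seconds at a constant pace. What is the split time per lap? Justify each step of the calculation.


Split time = total_time / n_laps = 343.74 / 9
Split time = 38.1933 s per lap

38.1933 s


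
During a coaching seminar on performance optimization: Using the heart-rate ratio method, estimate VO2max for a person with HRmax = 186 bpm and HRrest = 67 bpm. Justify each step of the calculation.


VO2max = 15.3 * HRmax / HRrest
VO2max = 15.3 * 186 / 67
VO2max = 2845.8 / 67 = 42.4746 mL/kg/min

42.4746 mL/kg/min


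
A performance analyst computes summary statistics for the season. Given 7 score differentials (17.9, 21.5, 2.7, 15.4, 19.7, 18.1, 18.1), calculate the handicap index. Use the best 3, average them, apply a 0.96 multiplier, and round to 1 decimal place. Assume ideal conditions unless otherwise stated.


All differentials: 17.9, 21.5, 2.7, 15.4, 19.7, 18.1, 18.1
Sorted: 2.7, 15.4, 17.9, 18.1, 18.1, 19.7, 21.5
Best 3: 2.7, 15.4, 17.9
Average of best = 36 / 3 = 12
Raw index = 12 * 0.96 = 11.52
Handicap index = round(11.52, 1) = 11.5

11.5


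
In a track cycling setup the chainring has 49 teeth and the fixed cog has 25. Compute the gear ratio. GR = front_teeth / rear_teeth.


GR = front_teeth / rear_teeth
GR = 49 / 25
GR = 1.96

1.96


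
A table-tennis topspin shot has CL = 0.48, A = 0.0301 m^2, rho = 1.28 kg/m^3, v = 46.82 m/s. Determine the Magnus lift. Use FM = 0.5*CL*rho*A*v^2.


FM = 0.5 * CL * rho * A * v^2
FM = 0.5 * 0.48 * 1.28 * 0.0301 * 46.82^2
v^2 = 2192.1124
FM = 0.5 * 0.48 * 1.28 * 0.0301 * 2192.1124 = 20.2698 N

20.2698 N


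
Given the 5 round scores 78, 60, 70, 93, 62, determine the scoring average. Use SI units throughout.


Average = sum / n
Sum = 363
Average = 363 / 5 = 72.6

72.6


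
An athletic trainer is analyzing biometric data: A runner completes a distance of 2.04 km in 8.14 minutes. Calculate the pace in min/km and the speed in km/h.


Pace = time / distance = 8.14 min / 2.04 km = 3.9902 min/km
Speed = distance / time_in_hours = 2.04 / 0.1357 hr
Speed = 15.0369 km/h

3.9902 min/km, 15.0369 km/h


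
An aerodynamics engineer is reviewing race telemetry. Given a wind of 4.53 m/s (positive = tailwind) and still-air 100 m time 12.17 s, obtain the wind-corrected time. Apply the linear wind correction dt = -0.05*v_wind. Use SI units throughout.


dt = -0.05 * v_wind = -0.05 * 4.53 = -0.2265 s
t_corrected = t_still + dt = 12.17 + (-0.2265)
t_corrected = 11.9435 s

11.9435 s


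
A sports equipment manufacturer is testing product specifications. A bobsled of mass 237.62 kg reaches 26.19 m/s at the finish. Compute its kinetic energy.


KE = 0.5 * m * v^2
KE = 0.5 * 237.62 * 26.19^2
KE = 0.5 * 237.62 * 685.9161 = 81493.6918 J

81493.6918 J


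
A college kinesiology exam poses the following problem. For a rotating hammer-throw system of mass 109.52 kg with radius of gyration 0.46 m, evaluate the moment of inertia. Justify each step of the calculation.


I = m * k^2
I = 109.52 * 0.46^2
I = 109.52 * 0.2116 = 23.1744 kg*m^2

23.1744 kg*m^2


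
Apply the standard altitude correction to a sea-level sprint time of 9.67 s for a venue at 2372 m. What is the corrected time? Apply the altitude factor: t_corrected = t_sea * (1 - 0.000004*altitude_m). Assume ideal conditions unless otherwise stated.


Correction factor = 1 - 0.000004 * 2372 = 0.990512
t_corrected = t_sea * factor = 9.67 * 0.990512
t_corrected = 9.5783 s

9.5783 s


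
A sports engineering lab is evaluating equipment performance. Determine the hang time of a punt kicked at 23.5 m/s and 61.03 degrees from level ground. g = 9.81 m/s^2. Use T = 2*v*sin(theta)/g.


T = 2*v*sin(theta)/g
sin(theta) = sin(61.03 deg) = 0.8749
T = 2*23.5*0.8749 / 9.81
T = 41.1191 / 9.81 = 4.1915 s

4.1915 s


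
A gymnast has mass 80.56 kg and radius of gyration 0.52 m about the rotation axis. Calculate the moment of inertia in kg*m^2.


I = m * k^2
I = 80.56 * 0.52^2
I = 80.56 * 0.2704 = 21.7834 kg*m^2

21.7834 kg*m^2


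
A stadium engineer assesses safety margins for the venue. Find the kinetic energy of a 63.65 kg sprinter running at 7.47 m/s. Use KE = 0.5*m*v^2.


KE = 0.5 * m * v^2
KE = 0.5 * 63.65 * 7.47^2
KE = 0.5 * 63.65 * 55.8009 = 1775.8636 J

1775.8636 J


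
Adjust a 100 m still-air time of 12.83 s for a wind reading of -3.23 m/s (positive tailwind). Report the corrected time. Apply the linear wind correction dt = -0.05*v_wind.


dt = -0.05 * v_wind = -0.05 * -3.23 = 0.1615 s
t_corrected = t_still + dt = 12.83 + (0.1615)
t_corrected = 12.9915 s

12.9915 s


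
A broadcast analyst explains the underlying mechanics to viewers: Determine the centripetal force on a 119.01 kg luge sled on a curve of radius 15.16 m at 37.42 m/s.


Fc = m * v^2 / r
v^2 = 37.42^2 = 1400.2564
Fc = 119.01 * 1400.2564 / 15.16
Fc = 166644.5142 / 15.16 = 10992.3822 N

10992.3822 N


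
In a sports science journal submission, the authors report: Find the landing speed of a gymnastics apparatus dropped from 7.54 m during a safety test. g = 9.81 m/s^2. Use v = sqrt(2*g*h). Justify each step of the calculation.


v = sqrt(2 * g * h)
v = sqrt(2 * 9.81 * 7.54)
v = sqrt(147.9348) = 12.1628 m/s

12.1628 m/s


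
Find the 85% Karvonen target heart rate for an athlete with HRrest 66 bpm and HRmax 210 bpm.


Target = HRrest + pct*(HRmax - HRrest)
Heart rate reserve = HRmax - HRrest = 210 - 66 = 144 bpm
Fraction = 85% = 0.85
Target = 66 + 0.85 * 144
Target = 66 + 122.4 = 188.4 bpm

188.4 bpm


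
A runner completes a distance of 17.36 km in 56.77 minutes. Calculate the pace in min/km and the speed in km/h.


Pace = time / distance = 56.77 min / 17.36 km = 3.2702 min/km
Speed = distance / time_in_hours = 17.36 / 0.9462 hr
Speed = 18.3477 km/h

3.2702 min/km, 18.3477 km/h


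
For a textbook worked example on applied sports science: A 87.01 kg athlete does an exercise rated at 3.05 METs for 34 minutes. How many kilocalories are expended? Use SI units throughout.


kcal = MET * mass * time_hr
Convert time: 34 min = 0.5667 hr
kcal = 3.05 * 87.01 * 0.5667
kcal = 150.3823 kcal

150.3823 kcal


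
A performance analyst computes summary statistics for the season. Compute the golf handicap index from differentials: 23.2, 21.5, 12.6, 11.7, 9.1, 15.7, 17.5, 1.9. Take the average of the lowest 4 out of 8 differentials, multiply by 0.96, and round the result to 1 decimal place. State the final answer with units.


All differentials: 23.2, 21.5, 12.6, 11.7, 9.1, 15.7, 17.5, 1.9
Sorted: 1.9, 9.1, 11.7, 12.6, 15.7, 17.5, 21.5, 23.2
Best 4: 1.9, 9.1, 11.7, 12.6
Average of best = 35.3 / 4 = 8.825
Raw index = 8.825 * 0.96 = 8.472
Handicap index = round(8.472, 1) = 8.5

8.5


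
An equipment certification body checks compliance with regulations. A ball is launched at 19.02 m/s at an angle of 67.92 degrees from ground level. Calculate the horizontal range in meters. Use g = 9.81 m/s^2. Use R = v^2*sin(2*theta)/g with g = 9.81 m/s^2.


R = v^2 * sin(2*theta) / g
Convert angle to radians: theta = 67.92 deg = 1.1854 rad
sin(2*theta) = sin(2.3709) = 0.6967
R = 19.02^2 * 0.6967 / 9.81
R = 361.7604 * 0.6967 / 9.81 = 25.6907 m

25.6907 m


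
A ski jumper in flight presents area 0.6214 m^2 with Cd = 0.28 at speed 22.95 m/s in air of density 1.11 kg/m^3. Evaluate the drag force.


Fd = 0.5 * Cd * rho * A * v^2
Fd = 0.5 * 0.28 * 1.11 * 0.6214 * 22.95^2
v^2 = 526.7025
Fd = 0.5 * 0.28 * 1.11 * 0.6214 * 526.7025 = 50.8613 N

50.8613 N


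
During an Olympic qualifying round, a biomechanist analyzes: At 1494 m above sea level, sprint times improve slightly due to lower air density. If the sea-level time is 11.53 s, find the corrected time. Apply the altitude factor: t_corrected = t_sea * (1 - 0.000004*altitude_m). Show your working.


Correction factor = 1 - 0.000004 * 1494 = 0.994024
t_corrected = t_sea * factor = 11.53 * 0.994024
t_corrected = 11.4611 s

11.4611 s


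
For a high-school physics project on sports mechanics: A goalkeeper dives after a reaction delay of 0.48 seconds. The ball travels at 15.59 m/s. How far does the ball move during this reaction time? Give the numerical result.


d = v * t
d = 15.59 * 0.48
d = 7.4832 m

7.4832 m


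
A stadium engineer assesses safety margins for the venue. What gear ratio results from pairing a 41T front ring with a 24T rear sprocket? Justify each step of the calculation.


GR = front_teeth / rear_teeth
GR = 41 / 24
GR = 1.7083

1.7083


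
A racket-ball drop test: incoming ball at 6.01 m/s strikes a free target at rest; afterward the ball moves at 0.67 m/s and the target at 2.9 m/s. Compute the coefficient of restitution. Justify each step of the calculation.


e = (v2_after - v1_after) / (v1_before - v2_before)
Numerator = 2.9 - 0.67 = 2.23
Denominator = 6.01 - 0 = 6.01
e = 2.23 / 6.01 = 0.371

0.371


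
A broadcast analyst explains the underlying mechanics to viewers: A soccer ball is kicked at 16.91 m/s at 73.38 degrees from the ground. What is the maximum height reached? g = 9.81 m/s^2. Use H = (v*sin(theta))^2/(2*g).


H = (v*sin(theta))^2 / (2*g)
vy = v*sin(theta) = 16.91 * sin(73.38 deg) = 16.2035 m/s
H = vy^2 / (2*g) = 262.5549 / (2*9.81)
H = 262.5549 / 19.62 = 13.382 m

13.382 m


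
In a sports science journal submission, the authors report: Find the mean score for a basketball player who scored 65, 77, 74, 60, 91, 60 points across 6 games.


Average = sum / n
Sum = 427
Average = 427 / 6 = 71.1667

71.1667


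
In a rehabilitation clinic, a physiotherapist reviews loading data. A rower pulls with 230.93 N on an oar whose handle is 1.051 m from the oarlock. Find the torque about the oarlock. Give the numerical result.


tau = F * d
tau = 230.93 * 1.051
tau = 242.7074 N*m

242.7074 N*m


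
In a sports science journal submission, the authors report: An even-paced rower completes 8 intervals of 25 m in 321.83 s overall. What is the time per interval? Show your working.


Split time = total_time / n_laps = 321.83 / 8
Split time = 40.2287 s per lap

40.2287 s


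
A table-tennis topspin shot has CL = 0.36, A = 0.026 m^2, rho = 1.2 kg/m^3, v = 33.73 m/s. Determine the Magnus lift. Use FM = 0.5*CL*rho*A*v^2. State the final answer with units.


FM = 0.5 * CL * rho * A * v^2
FM = 0.5 * 0.36 * 1.2 * 0.026 * 33.73^2
v^2 = 1137.7129
FM = 0.5 * 0.36 * 1.2 * 0.026 * 1137.7129 = 6.3894 N

6.3894 N


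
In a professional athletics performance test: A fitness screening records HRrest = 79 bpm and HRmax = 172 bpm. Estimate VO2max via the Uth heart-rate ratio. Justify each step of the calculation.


VO2max = 15.3 * HRmax / HRrest
VO2max = 15.3 * 172 / 79
VO2max = 2631.6 / 79 = 33.3114 mL/kg/min

33.3114 mL/kg/min


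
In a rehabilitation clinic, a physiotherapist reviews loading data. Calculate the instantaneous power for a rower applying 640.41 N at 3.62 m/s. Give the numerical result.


P = F * v
P = 640.41 * 3.62
P = 2318.2842 W

2318.2842 W


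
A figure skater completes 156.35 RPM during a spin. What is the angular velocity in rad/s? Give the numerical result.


omega = RPM * 2 * pi / 60
omega = 156.35 * 2 * 3.14159 / 60
omega = 982.376 / 60 = 16.3729 rad/s

16.3729 rad/s


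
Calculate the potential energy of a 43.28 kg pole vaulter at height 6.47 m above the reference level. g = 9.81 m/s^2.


PE = m * g * h
PE = 43.28 * 9.81 * 6.47
PE = 424.5768 * 6.47 = 2747.0119 J

2747.0119 J


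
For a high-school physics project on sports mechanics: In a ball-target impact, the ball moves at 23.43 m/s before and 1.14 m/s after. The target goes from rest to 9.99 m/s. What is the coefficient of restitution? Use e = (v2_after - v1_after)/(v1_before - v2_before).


e = (v2_after - v1_after) / (v1_before - v2_before)
Numerator = 9.99 - 1.14 = 8.85
Denominator = 23.43 - 0 = 23.43
e = 8.85 / 23.43 = 0.3777

0.3777


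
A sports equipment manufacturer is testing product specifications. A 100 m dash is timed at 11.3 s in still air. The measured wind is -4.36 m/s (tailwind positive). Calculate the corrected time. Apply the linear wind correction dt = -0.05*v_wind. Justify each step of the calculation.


dt = -0.05 * v_wind = -0.05 * -4.36 = 0.218 s
t_corrected = t_still + dt = 11.3 + (0.218)
t_corrected = 11.518 s

11.518 s


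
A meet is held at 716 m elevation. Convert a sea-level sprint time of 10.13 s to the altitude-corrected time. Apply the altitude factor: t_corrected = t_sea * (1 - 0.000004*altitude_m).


Correction factor = 1 - 0.000004 * 716 = 0.997136
t_corrected = t_sea * factor = 10.13 * 0.997136
t_corrected = 10.101 s

10.101 s


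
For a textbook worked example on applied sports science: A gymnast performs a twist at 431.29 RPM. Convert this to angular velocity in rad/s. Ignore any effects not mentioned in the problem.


omega = RPM * 2 * pi / 60
omega = 431.29 * 2 * 3.14159 / 60
omega = 2709.875 / 60 = 45.1646 rad/s

45.1646 rad/s


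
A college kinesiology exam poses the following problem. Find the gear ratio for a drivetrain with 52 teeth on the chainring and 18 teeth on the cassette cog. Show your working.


GR = front_teeth / rear_teeth
GR = 52 / 18
GR = 2.8889

2.8889


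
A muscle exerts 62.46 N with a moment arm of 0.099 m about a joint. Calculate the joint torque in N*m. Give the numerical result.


tau = F * d
tau = 62.46 * 0.099
tau = 6.1835 N*m

6.1835 N*m


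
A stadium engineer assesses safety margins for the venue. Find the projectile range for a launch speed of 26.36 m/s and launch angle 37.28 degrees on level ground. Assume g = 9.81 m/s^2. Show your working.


R = v^2 * sin(2*theta) / g
Convert angle to radians: theta = 37.28 deg = 0.6507 rad
sin(2*theta) = sin(1.3013) = 0.9639
R = 26.36^2 * 0.9639 / 9.81
R = 694.8496 * 0.9639 / 9.81 = 68.2744 m

68.2744 m


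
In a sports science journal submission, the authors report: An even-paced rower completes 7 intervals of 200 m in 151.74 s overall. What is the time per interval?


Split time = total_time / n_laps = 151.74 / 7
Split time = 21.6771 s per lap

21.6771 s


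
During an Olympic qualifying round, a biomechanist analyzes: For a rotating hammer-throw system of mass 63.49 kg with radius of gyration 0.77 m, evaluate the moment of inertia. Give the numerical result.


I = m * k^2
I = 63.49 * 0.77^2
I = 63.49 * 0.5929 = 37.6432 kg*m^2

37.6432 kg*m^2


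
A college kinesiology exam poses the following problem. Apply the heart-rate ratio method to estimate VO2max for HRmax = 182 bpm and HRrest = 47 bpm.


VO2max = 15.3 * HRmax / HRrest
VO2max = 15.3 * 182 / 47
VO2max = 2784.6 / 47 = 59.2468 mL/kg/min

59.2468 mL/kg/min


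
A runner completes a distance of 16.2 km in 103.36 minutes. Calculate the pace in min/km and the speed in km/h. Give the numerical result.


Pace = time / distance = 103.36 min / 16.2 km = 6.3802 min/km
Speed = distance / time_in_hours = 16.2 / 1.7227 hr
Speed = 9.404 km/h

6.3802 min/km, 9.404 km/h


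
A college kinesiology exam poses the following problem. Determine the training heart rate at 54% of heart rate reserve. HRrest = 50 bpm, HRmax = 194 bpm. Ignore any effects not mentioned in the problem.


Target = HRrest + pct*(HRmax - HRrest)
Heart rate reserve = HRmax - HRrest = 194 - 50 = 144 bpm
Fraction = 54% = 0.54
Target = 50 + 0.54 * 144
Target = 50 + 77.76 = 127.76 bpm

127.76 bpm


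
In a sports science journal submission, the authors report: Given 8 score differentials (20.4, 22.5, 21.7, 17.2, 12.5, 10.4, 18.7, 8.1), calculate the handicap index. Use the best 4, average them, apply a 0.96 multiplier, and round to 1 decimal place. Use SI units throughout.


All differentials: 20.4, 22.5, 21.7, 17.2, 12.5, 10.4, 18.7, 8.1
Sorted: 8.1, 10.4, 12.5, 17.2, 18.7, 20.4, 21.7, 22.5
Best 4: 8.1, 10.4, 12.5, 17.2
Average of best = 48.2 / 4 = 12.05
Raw index = 12.05 * 0.96 = 11.568
Handicap index = round(11.568, 1) = 11.6

11.6


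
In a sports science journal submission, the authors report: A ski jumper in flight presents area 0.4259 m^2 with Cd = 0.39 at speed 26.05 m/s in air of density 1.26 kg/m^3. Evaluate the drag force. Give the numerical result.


Fd = 0.5 * Cd * rho * A * v^2
Fd = 0.5 * 0.39 * 1.26 * 0.4259 * 26.05^2
v^2 = 678.6025
Fd = 0.5 * 0.39 * 1.26 * 0.4259 * 678.6025 = 71.0114 N

71.0114 N


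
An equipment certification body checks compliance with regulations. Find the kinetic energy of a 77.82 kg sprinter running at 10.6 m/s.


KE = 0.5 * m * v^2
KE = 0.5 * 77.82 * 10.6^2
KE = 0.5 * 77.82 * 112.36 = 4371.9276 J

4371.9276 J


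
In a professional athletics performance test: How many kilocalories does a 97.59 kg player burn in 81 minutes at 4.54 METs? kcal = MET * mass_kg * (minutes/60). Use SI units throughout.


kcal = MET * mass * time_hr
Convert time: 81 min = 1.35 hr
kcal = 4.54 * 97.59 * 1.35
kcal = 598.1291 kcal

598.1291 kcal


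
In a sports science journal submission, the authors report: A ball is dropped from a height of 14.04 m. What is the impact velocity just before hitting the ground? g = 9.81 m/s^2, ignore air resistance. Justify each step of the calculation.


v = sqrt(2 * g * h)
v = sqrt(2 * 9.81 * 14.04)
v = sqrt(275.4648) = 16.5971 m/s

16.5971 m/s


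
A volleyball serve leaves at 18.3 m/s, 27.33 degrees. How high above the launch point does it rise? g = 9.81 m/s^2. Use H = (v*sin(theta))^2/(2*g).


H = (v*sin(theta))^2 / (2*g)
vy = v*sin(theta) = 18.3 * sin(27.33 deg) = 8.4018 m/s
H = vy^2 / (2*g) = 70.5902 / (2*9.81)
H = 70.5902 / 19.62 = 3.5979 m

3.5979 m


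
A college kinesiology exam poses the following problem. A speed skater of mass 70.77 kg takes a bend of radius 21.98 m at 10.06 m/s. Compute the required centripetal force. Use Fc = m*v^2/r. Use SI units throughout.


Fc = m * v^2 / r
v^2 = 10.06^2 = 101.2036
Fc = 70.77 * 101.2036 / 21.98
Fc = 7162.1788 / 21.98 = 325.8498 N

325.8498 N


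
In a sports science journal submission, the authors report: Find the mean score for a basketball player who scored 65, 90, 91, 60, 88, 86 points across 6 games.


Average = sum / n
Sum = 480
Average = 480 / 6 = 80

80


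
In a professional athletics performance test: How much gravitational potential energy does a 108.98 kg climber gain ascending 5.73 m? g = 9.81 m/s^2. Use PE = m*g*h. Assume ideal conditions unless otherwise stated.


PE = m * g * h
PE = 108.98 * 9.81 * 5.73
PE = 1069.0938 * 5.73 = 6125.9075 J

6125.9075 J


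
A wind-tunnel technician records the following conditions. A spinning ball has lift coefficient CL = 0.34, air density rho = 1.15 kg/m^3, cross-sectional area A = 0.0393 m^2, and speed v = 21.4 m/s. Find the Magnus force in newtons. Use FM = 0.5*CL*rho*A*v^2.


FM = 0.5 * CL * rho * A * v^2
FM = 0.5 * 0.34 * 1.15 * 0.0393 * 21.4^2
v^2 = 457.96
FM = 0.5 * 0.34 * 1.15 * 0.0393 * 457.96 = 3.5186 N

3.5186 N


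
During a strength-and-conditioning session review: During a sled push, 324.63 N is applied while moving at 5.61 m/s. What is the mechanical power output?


P = F * v
P = 324.63 * 5.61
P = 1821.1743 W

1821.1743 W


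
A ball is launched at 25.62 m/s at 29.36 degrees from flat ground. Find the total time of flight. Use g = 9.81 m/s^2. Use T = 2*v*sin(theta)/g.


T = 2*v*sin(theta)/g
sin(theta) = sin(29.36 deg) = 0.4903
T = 2*25.62*0.4903 / 9.81
T = 25.1227 / 9.81 = 2.5609 s

2.5609 s


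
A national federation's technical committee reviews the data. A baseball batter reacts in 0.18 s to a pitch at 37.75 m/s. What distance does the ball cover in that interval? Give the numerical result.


d = v * t
d = 37.75 * 0.18
d = 6.795 m

6.795 m


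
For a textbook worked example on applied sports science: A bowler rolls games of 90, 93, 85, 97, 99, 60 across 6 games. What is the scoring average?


Average = sum / n
Sum = 524
Average = 524 / 6 = 87.3333

87.3333


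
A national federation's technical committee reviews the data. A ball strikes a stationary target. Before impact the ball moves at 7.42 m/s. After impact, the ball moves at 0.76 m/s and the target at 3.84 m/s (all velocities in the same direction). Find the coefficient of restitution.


e = (v2_after - v1_after) / (v1_before - v2_before)
Numerator = 3.84 - 0.76 = 3.08
Denominator = 7.42 - 0 = 7.42
e = 3.08 / 7.42 = 0.4151

0.4151


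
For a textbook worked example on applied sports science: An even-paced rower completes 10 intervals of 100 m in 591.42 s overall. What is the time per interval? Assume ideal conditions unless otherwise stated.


Split time = total_time / n_laps = 591.42 / 10
Split time = 59.142 s per lap

59.142 s


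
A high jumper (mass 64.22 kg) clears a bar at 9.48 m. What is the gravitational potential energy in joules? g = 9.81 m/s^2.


PE = m * g * h
PE = 64.22 * 9.81 * 9.48
PE = 629.9982 * 9.48 = 5972.3829 J

5972.3829 J


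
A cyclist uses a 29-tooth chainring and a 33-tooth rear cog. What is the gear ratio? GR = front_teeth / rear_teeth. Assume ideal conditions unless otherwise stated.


GR = front_teeth / rear_teeth
GR = 29 / 33
GR = 0.8788

0.8788


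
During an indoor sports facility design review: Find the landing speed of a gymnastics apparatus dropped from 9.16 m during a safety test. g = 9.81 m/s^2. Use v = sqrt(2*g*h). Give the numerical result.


v = sqrt(2 * g * h)
v = sqrt(2 * 9.81 * 9.16)
v = sqrt(179.7192) = 13.4059 m/s

13.4059 m/s


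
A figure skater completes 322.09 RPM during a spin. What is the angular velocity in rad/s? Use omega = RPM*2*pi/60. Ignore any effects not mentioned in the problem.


omega = RPM * 2 * pi / 60
omega = 322.09 * 2 * 3.14159 / 60
omega = 2023.7512 / 60 = 33.7292 rad/s

33.7292 rad/s


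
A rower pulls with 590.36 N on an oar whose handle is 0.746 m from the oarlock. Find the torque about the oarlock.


tau = F * d
tau = 590.36 * 0.746
tau = 440.4086 N*m

440.4086 N*m


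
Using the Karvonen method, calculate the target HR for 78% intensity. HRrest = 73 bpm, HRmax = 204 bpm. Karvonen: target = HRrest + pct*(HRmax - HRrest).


Target = HRrest + pct*(HRmax - HRrest)
Heart rate reserve = HRmax - HRrest = 204 - 73 = 131 bpm
Fraction = 78% = 0.78
Target = 73 + 0.78 * 131
Target = 73 + 102.18 = 175.18 bpm

175.18 bpm


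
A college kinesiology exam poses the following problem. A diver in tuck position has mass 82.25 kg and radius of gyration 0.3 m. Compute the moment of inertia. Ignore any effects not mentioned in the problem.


I = m * k^2
I = 82.25 * 0.3^2
I = 82.25 * 0.09 = 7.4025 kg*m^2

7.4025 kg*m^2


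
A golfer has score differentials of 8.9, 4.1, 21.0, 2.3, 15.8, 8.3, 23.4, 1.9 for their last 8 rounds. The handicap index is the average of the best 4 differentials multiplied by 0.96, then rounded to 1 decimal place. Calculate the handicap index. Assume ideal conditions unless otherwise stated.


All differentials: 8.9, 4.1, 21.0, 2.3, 15.8, 8.3, 23.4, 1.9
Sorted: 1.9, 2.3, 4.1, 8.3, 8.9, 15.8, 21.0, 23.4
Best 4: 1.9, 2.3, 4.1, 8.3
Average of best = 16.6 / 4 = 4.15
Raw index = 4.15 * 0.96 = 3.984
Handicap index = round(3.984, 1) = 4.0

4.0


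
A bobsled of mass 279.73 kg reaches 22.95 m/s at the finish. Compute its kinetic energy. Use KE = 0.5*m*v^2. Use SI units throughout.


KE = 0.5 * m * v^2
KE = 0.5 * 279.73 * 22.95^2
KE = 0.5 * 279.73 * 526.7025 = 73667.2452 J

73667.2452 J


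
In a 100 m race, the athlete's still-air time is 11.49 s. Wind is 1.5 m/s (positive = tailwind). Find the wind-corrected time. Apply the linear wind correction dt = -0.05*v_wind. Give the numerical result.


dt = -0.05 * v_wind = -0.05 * 1.5 = -0.075 s
t_corrected = t_still + dt = 11.49 + (-0.075)
t_corrected = 11.415 s

11.415 s


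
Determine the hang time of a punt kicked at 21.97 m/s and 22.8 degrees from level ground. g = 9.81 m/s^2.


T = 2*v*sin(theta)/g
sin(theta) = sin(22.8 deg) = 0.3875
T = 2*21.97*0.3875 / 9.81
T = 17.0274 / 9.81 = 1.7357 s

1.7357 s


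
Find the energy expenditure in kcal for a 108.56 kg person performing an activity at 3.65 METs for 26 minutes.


kcal = MET * mass * time_hr
Convert time: 26 min = 0.4333 hr
kcal = 3.65 * 108.56 * 0.4333
kcal = 171.7057 kcal

171.7057 kcal


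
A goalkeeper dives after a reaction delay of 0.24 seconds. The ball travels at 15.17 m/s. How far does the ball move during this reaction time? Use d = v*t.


d = v * t
d = 15.17 * 0.24
d = 3.6408 m

3.6408 m


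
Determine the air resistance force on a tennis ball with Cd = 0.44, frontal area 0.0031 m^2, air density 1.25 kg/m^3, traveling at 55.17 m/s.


Fd = 0.5 * Cd * rho * A * v^2
Fd = 0.5 * 0.44 * 1.25 * 0.0031 * 55.17^2
v^2 = 3043.7289
Fd = 0.5 * 0.44 * 1.25 * 0.0031 * 3043.7289 = 2.5948 N

2.5948 N


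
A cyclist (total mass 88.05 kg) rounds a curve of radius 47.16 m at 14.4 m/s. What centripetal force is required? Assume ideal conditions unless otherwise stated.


Fc = m * v^2 / r
v^2 = 14.4^2 = 207.36
Fc = 88.05 * 207.36 / 47.16
Fc = 18258.048 / 47.16 = 387.1511 N

387.1511 N


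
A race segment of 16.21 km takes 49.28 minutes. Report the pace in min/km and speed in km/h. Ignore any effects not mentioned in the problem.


Pace = time / distance = 49.28 min / 16.21 km = 3.0401 min/km
Speed = distance / time_in_hours = 16.21 / 0.8213 hr
Speed = 19.7362 km/h

3.0401 min/km, 19.7362 km/h


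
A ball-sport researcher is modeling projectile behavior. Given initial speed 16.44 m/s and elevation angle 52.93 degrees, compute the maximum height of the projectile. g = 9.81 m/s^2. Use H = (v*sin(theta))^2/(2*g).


H = (v*sin(theta))^2 / (2*g)
vy = v*sin(theta) = 16.44 * sin(52.93 deg) = 13.1175 m/s
H = vy^2 / (2*g) = 172.068 / (2*9.81)
H = 172.068 / 19.62 = 8.77 m

8.77 m


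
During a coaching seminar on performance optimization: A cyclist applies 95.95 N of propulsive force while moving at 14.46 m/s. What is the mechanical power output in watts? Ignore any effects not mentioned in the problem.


P = F * v
P = 95.95 * 14.46
P = 1387.437 W

1387.437 W


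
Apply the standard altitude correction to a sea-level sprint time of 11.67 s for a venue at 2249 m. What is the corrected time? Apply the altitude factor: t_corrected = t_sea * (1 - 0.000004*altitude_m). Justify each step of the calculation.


Correction factor = 1 - 0.000004 * 2249 = 0.991004
t_corrected = t_sea * factor = 11.67 * 0.991004
t_corrected = 11.565 s

11.565 s


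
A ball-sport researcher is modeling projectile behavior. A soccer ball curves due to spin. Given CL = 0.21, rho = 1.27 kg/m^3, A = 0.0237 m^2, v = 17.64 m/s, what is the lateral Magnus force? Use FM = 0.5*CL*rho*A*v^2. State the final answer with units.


FM = 0.5 * CL * rho * A * v^2
FM = 0.5 * 0.21 * 1.27 * 0.0237 * 17.64^2
v^2 = 311.1696
FM = 0.5 * 0.21 * 1.27 * 0.0237 * 311.1696 = 0.9834 N

0.9834 N


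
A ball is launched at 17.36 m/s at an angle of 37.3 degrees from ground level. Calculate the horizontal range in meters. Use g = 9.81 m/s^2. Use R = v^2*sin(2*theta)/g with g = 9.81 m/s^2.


R = v^2 * sin(2*theta) / g
Convert angle to radians: theta = 37.3 deg = 0.651 rad
sin(2*theta) = sin(1.302) = 0.9641
R = 17.36^2 * 0.9641 / 9.81
R = 301.3696 * 0.9641 / 9.81 = 29.6176 m

29.6176 m


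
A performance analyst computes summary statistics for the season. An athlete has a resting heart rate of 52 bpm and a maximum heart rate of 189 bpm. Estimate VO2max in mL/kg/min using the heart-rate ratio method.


VO2max = 15.3 * HRmax / HRrest
VO2max = 15.3 * 189 / 52
VO2max = 2891.7 / 52 = 55.6096 mL/kg/min

55.6096 mL/kg/min


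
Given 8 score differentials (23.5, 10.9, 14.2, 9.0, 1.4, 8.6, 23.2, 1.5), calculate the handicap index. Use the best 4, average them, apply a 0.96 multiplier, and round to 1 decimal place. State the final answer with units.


All differentials: 23.5, 10.9, 14.2, 9.0, 1.4, 8.6, 23.2, 1.5
Sorted: 1.4, 1.5, 8.6, 9.0, 10.9, 14.2, 23.2, 23.5
Best 4: 1.4, 1.5, 8.6, 9.0
Average of best = 20.5 / 4 = 5.125
Raw index = 5.125 * 0.96 = 4.92
Handicap index = round(4.92, 1) = 4.9

4.9


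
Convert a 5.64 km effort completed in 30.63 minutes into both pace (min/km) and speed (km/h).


Pace = time / distance = 30.63 min / 5.64 km = 5.4309 min/km
Speed = distance / time_in_hours = 5.64 / 0.5105 hr
Speed = 11.048 km/h

5.4309 min/km, 11.048 km/h


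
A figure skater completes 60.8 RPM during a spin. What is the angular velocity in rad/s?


omega = RPM * 2 * pi / 60
omega = 60.8 * 2 * 3.14159 / 60
omega = 382.0177 / 60 = 6.367 rad/s

6.367 rad/s


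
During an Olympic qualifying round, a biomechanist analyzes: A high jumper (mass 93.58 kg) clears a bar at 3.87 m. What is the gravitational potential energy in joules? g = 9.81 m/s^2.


PE = m * g * h
PE = 93.58 * 9.81 * 3.87
PE = 918.0198 * 3.87 = 3552.7366 J

3552.7366 J


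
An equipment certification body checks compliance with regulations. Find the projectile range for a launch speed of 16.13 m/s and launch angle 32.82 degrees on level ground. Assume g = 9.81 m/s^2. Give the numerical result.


R = v^2 * sin(2*theta) / g
Convert angle to radians: theta = 32.82 deg = 0.5728 rad
sin(2*theta) = sin(1.1456) = 0.911
R = 16.13^2 * 0.911 / 9.81
R = 260.1769 * 0.911 / 9.81 = 24.1604 m

24.1604 m


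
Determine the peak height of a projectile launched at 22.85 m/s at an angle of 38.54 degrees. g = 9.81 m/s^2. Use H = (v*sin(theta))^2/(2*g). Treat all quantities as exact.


H = (v*sin(theta))^2 / (2*g)
vy = v*sin(theta) = 22.85 * sin(38.54 deg) = 14.2369 m/s
H = vy^2 / (2*g) = 202.6905 / (2*9.81)
H = 202.6905 / 19.62 = 10.3308 m

10.3308 m


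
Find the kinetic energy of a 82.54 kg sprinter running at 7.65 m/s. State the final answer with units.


KE = 0.5 * m * v^2
KE = 0.5 * 82.54 * 7.65^2
KE = 0.5 * 82.54 * 58.5225 = 2415.2236 J

2415.2236 J


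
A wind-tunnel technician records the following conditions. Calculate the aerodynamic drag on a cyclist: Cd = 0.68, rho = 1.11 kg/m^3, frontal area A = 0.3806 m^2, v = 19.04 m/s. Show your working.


Fd = 0.5 * Cd * rho * A * v^2
Fd = 0.5 * 0.68 * 1.11 * 0.3806 * 19.04^2
v^2 = 362.5216
Fd = 0.5 * 0.68 * 1.11 * 0.3806 * 362.5216 = 52.072 N

52.072 N


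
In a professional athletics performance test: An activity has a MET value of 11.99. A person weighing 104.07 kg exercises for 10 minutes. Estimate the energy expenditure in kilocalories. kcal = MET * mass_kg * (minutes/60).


kcal = MET * mass * time_hr
Convert time: 10 min = 0.1667 hr
kcal = 11.99 * 104.07 * 0.1667
kcal = 207.9665 kcal

207.9665 kcal


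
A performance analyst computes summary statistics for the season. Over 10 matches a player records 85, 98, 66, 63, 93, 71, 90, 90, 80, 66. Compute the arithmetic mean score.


Average = sum / n
Sum = 802
Average = 802 / 10 = 80.2

80.2


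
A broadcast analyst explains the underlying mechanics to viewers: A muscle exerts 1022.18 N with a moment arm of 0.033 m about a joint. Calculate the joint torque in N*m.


tau = F * d
tau = 1022.18 * 0.033
tau = 33.7319 N*m

33.7319 N*m


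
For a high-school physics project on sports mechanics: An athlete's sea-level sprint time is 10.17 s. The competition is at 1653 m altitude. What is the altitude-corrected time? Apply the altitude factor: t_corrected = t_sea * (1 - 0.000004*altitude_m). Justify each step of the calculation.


Correction factor = 1 - 0.000004 * 1653 = 0.993388
t_corrected = t_sea * factor = 10.17 * 0.993388
t_corrected = 10.1028 s

10.1028 s


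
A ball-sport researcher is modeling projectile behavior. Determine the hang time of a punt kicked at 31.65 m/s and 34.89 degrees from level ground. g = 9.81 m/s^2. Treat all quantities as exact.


T = 2*v*sin(theta)/g
sin(theta) = sin(34.89 deg) = 0.572
T = 2*31.65*0.572 / 9.81
T = 36.2078 / 9.81 = 3.6909 s

3.6909 s


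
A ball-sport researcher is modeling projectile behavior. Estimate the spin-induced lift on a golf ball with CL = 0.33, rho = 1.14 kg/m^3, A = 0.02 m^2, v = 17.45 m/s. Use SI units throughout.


FM = 0.5 * CL * rho * A * v^2
FM = 0.5 * 0.33 * 1.14 * 0.02 * 17.45^2
v^2 = 304.5025
FM = 0.5 * 0.33 * 1.14 * 0.02 * 304.5025 = 1.1455 N

1.1455 N


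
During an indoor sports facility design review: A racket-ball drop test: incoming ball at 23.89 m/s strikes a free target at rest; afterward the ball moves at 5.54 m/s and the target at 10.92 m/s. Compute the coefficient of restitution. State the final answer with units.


e = (v2_after - v1_after) / (v1_before - v2_before)
Numerator = 10.92 - 5.54 = 5.38
Denominator = 23.89 - 0 = 23.89
e = 5.38 / 23.89 = 0.2252

0.2252


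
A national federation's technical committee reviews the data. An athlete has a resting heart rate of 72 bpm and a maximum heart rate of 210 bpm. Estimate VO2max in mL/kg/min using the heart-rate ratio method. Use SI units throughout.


VO2max = 15.3 * HRmax / HRrest
VO2max = 15.3 * 210 / 72
VO2max = 3213 / 72 = 44.625 mL/kg/min

44.625 mL/kg/min


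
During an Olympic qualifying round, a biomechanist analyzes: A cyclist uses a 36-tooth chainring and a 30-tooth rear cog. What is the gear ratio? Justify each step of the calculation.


GR = front_teeth / rear_teeth
GR = 36 / 30
GR = 1.2

1.2


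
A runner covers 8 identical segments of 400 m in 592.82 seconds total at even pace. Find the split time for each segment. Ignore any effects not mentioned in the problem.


Split time = total_time / n_laps = 592.82 / 8
Split time = 74.1025 s per lap

74.1025 s


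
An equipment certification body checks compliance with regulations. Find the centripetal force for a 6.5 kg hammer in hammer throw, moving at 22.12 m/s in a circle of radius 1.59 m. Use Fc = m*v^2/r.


Fc = m * v^2 / r
v^2 = 22.12^2 = 489.2944
Fc = 6.5 * 489.2944 / 1.59
Fc = 3180.4136 / 1.59 = 2000.2601 N

2000.2601 N


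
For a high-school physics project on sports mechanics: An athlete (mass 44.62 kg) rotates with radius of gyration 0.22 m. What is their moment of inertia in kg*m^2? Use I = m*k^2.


I = m * k^2
I = 44.62 * 0.22^2
I = 44.62 * 0.0484 = 2.1596 kg*m^2

2.1596 kg*m^2


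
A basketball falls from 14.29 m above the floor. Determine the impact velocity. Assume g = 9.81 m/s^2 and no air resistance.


v = sqrt(2 * g * h)
v = sqrt(2 * 9.81 * 14.29)
v = sqrt(280.3698) = 16.7442 m/s

16.7442 m/s


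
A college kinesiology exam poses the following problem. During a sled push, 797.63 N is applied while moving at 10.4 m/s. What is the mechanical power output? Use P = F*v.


P = F * v
P = 797.63 * 10.4
P = 8295.352 W

8295.352 W


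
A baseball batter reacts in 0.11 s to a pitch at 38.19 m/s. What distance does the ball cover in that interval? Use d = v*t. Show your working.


d = v * t
d = 38.19 * 0.11
d = 4.2009 m

4.2009 m


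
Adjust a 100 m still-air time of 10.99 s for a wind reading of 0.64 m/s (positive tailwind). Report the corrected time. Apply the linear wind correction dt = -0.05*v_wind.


dt = -0.05 * v_wind = -0.05 * 0.64 = -0.032 s
t_corrected = t_still + dt = 10.99 + (-0.032)
t_corrected = 10.958 s

10.958 s


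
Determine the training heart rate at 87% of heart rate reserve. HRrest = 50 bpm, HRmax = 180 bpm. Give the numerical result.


Target = HRrest + pct*(HRmax - HRrest)
Heart rate reserve = HRmax - HRrest = 180 - 50 = 130 bpm
Fraction = 87% = 0.87
Target = 50 + 0.87 * 130
Target = 50 + 113.1 = 163.1 bpm

163.1 bpm


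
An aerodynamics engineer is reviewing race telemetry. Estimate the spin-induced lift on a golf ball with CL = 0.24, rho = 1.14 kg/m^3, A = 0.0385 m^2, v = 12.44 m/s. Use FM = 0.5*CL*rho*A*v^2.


FM = 0.5 * CL * rho * A * v^2
FM = 0.5 * 0.24 * 1.14 * 0.0385 * 12.44^2
v^2 = 154.7536
FM = 0.5 * 0.24 * 1.14 * 0.0385 * 154.7536 = 0.8151 N

0.8151 N


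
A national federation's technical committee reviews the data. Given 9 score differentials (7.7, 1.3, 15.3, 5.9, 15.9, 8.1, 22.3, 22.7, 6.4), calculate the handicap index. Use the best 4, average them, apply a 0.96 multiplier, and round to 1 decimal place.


All differentials: 7.7, 1.3, 15.3, 5.9, 15.9, 8.1, 22.3, 22.7, 6.4
Sorted: 1.3, 5.9, 6.4, 7.7, 8.1, 15.3, 15.9, 22.3, 22.7
Best 4: 1.3, 5.9, 6.4, 7.7
Average of best = 21.3 / 4 = 5.325
Raw index = 5.325 * 0.96 = 5.112
Handicap index = round(5.112, 1) = 5.1

5.1


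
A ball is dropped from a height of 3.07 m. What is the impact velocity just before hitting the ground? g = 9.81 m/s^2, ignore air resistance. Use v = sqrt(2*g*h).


v = sqrt(2 * g * h)
v = sqrt(2 * 9.81 * 3.07)
v = sqrt(60.2334) = 7.761 m/s

7.761 m/s


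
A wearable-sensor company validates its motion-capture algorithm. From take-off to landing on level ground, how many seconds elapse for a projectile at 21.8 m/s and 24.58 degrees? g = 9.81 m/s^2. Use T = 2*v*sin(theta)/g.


T = 2*v*sin(theta)/g
sin(theta) = sin(24.58 deg) = 0.416
T = 2*21.8*0.416 / 9.81
T = 18.136 / 9.81 = 1.8487 s

1.8487 s


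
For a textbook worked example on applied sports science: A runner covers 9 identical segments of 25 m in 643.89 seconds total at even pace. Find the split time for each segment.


Split time = total_time / n_laps = 643.89 / 9
Split time = 71.5433 s per lap

71.5433 s


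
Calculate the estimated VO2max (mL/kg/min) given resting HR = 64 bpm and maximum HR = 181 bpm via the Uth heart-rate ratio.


VO2max = 15.3 * HRmax / HRrest
VO2max = 15.3 * 181 / 64
VO2max = 2769.3 / 64 = 43.2703 mL/kg/min

43.2703 mL/kg/min
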